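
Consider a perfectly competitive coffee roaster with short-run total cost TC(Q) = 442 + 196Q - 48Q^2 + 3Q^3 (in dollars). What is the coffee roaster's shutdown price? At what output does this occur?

$4 per unit, at Q = 8

The shutdown price is the minimum of AVC. VC = 196Q - 48Q^2 + 3Q^3, so AVC = 196 - 48Q + 3Q^2.
At the minimum of AVC, MC = AVC. MC = 196 - 96Q + 9Q^2; setting MC = AVC gives 6Q^2 - 48Q = 0, so Q = 8. min AVC = 4.
So the shutdown price is $4.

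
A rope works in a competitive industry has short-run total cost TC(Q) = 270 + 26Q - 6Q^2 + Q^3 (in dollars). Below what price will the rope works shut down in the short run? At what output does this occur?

Short-run supply begins at min AVC. From VC = 26Q - 6Q^2 + Q^3, AVC = 26 - 6Q + Q^2.
dAVC/dQ = -6 + 2Q = 0 gives Q = 3. min AVC = 26 - 6·3 + 3^2 = 17.
The firm shuts down for any P below $17.

$17 per unit, at Q = 3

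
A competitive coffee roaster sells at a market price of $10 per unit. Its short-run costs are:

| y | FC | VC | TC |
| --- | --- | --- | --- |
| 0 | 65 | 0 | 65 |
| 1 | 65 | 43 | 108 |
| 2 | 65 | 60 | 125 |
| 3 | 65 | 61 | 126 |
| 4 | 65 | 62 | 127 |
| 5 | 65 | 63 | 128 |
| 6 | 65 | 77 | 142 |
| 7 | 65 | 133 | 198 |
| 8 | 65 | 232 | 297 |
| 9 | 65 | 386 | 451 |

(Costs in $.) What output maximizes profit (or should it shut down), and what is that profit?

Tabulate TR − TC: y=0: -65; y=1: -98; y=2: -105; y=3: -96; y=4: -87; y=5: -78; y=6: -82; y=7: -128; y=8: -217; y=9: -361.
Profit is highest at y = 0. Equivalently, the lowest AVC in the table is 63/5 ≈ $12.60 at y = 5, and P = $10 falls below it — price never covers variable cost, so the firm shuts down and loses only its fixed cost.

y = 0 (shut down); profit = -$65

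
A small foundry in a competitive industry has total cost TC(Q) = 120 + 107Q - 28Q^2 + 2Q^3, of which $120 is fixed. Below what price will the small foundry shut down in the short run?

The firm shuts down when price falls below the minimum of average variable cost. AVC = VC/Q = 107 - 28Q + 2Q^2.
At the minimum of AVC, MC = AVC. MC = 107 - 56Q + 6Q^2; setting MC = AVC gives 4Q^2 - 28Q = 0, so Q = 7. min AVC = 9.
For P < $9 the firm produces nothing.

$9 per unit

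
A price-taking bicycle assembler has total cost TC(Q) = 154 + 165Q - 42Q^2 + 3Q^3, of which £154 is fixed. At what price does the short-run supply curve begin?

£18 per unit

The shutdown price is the minimum of AVC. VC = 165Q - 42Q^2 + 3Q^3, so AVC = 165 - 42Q + 3Q^2.
dAVC/dQ = -42 + 6Q = 0 gives Q = 7. min AVC = 165 - 42·7 + 3·7^2 = 18.
For P < £18 the firm produces nothing.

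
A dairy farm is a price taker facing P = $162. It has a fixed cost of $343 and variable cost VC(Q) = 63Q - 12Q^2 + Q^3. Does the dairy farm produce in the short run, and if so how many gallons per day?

Variable cost is VC = 63Q - 12Q^2 + Q^3, so AVC = VC/Q = 63 - 12Q + Q^2 and MC = dTC/dQ = 63 - 24Q + 3Q^2.
AVC is minimized where dAVC/dQ = -12 + 2Q = 0, at Q = 6; min AVC = 63 - 12·6 + 6^2 = $27.
Because $162 ≥ $27, revenue can cover variable cost; the firm operates.
Solving P = MC: -99 - 24Q + 3Q^2 = 0 ⇒ Q = -3 or 11. On the upward-sloping branch, Q* = 11.
Check: AVC at Q = 11 is $52 ≤ P, so revenue covers variable cost.
Profit = P·Q − TC = 162·11 − 915 = $867.

Produce at Q = 11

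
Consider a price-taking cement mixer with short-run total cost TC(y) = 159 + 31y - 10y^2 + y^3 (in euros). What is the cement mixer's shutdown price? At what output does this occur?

Short-run supply begins at min AVC. From VC = 31y - 10y^2 + y^3, AVC = 31 - 10y + y^2.
At the minimum of AVC, MC = AVC. MC = 31 - 20y + 3y^2; setting MC = AVC gives 2y^2 - 10y = 0, so y = 5. min AVC = 6.
For P < €6 the firm produces nothing.

€6 per unit, at y = 5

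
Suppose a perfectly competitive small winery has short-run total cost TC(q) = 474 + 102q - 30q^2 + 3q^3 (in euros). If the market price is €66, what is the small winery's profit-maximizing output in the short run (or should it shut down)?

Produce at q = 6

Strip out fixed cost: VC = 102q - 30q^2 + 3q^3. Then AVC = 102 - 30q + 3q^2 and MC = 102 - 60q + 9q^2.
AVC hits its minimum where MC = AVC, at q = 5, giving min AVC = 102 - 30·5 + 3·5^2 = €27.
P = €66 exceeds min AVC = €27, so the firm stays open.
Solving P = MC: 36 - 60q + 9q^2 = 0 ⇒ q = 2/3 or 6. On the upward-sloping branch, q* = 6.
Check: AVC at q = 6 is €30 ≤ P, so revenue covers variable cost.
Profit = P·q − TC = 66·6 − 654 = -€258, a loss, but smaller than the €474 fixed cost the firm would lose by shutting down.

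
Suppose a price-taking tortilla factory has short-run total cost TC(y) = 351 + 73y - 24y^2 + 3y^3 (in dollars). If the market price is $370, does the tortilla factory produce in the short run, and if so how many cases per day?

From TC, MC = TC'(y) = 73 - 48y + 9y^2 and AVC = VC/y = 73 - 24y + 3y^2.
The AVC parabola has its vertex at y = 24/6 = 4, where AVC = 73 - 24·4 + 3·4^2 = $25.
P = $370 exceeds min AVC = $25, so the firm stays open.
P = MC gives -297 - 48y + 9y^2 = 0, with roots -11/3 and 9. Take the larger (rising MC): y* = 9.
Check: AVC at y = 9 is $100 ≤ P, so revenue covers variable cost.
Profit = P·y − TC = 370·9 − 1251 = $2079.

Produce at y = 9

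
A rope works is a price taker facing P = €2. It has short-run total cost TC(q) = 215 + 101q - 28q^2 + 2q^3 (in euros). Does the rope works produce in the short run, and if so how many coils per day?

Shut down

Variable cost is VC = 101q - 28q^2 + 2q^3, so AVC = VC/q = 101 - 28q + 2q^2 and MC = dTC/dq = 101 - 56q + 6q^2.
The AVC parabola has its vertex at q = 28/4 = 7, where AVC = 101 - 28·7 + 2·7^2 = €3.
With P < min AVC (€2 < €3), every unit sold adds to the loss.
The firm minimizes its loss by shutting down and losing only its fixed cost of €215.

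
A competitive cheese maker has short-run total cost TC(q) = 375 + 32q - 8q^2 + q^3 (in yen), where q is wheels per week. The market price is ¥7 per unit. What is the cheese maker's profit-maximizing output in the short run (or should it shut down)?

From TC, MC = TC'(q) = 32 - 16q + 3q^2 and AVC = VC/q = 32 - 8q + q^2.
AVC hits its minimum where MC = AVC, at q = 4, giving min AVC = 32 - 8·4 + 4^2 = ¥16.
Since P = ¥7 < min AVC = ¥16, price fails to cover variable cost at any output.
Best response: produce nothing and absorb the ¥375 fixed cost.

Shut down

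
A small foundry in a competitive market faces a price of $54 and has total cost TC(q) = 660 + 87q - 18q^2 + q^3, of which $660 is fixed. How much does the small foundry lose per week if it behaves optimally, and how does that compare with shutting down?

AVC = 87 - 18q + q^2 has its minimum $6 at q = 9; price $54 clears that bar, so the firm operates.
With MC = 87 - 36q + 3q^2, P = MC on the upward-sloping part at q* = 11.
TR = 54·11 = 594. TC = 660 + 110 = 770. Profit = 594 − 770 = -$176.
By producing, the firm covers all variable cost plus $484 of fixed cost; shutting down would lose the full $660.

Profit = -$176 at q = 11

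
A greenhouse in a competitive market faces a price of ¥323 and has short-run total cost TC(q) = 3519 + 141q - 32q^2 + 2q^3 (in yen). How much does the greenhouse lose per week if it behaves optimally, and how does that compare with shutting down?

AVC = 141 - 32q + 2q^2 has its minimum ¥13 at q = 8; price ¥323 clears that bar, so the firm operates.
MC = 141 - 64q + 6q^2. Setting P = MC and taking the root on the rising branch gives q* = 13.
TR = 323·13 = 4199. TC = 3519 + 819 = 4338. Profit = 4199 − 4338 = -¥139.
By producing, the firm covers all variable cost plus ¥3380 of fixed cost; shutting down would lose the full ¥3519.

Profit = -¥139 at q = 13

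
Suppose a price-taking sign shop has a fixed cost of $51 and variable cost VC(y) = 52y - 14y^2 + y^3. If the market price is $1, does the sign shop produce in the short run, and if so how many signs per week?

Shut down

From TC, MC = TC'(y) = 52 - 28y + 3y^2 and AVC = VC/y = 52 - 14y + y^2.
The AVC parabola has its vertex at y = 14/2 = 7, where AVC = 52 - 14·7 + 7^2 = $3.
P = $1 lies below min AVC = $3; no output level covers variable cost.
Shutting down limits the loss to fixed cost, $51.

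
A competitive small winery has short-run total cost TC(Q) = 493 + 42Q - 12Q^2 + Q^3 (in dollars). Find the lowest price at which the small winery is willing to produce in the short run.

$6 per unit

The shutdown price is the minimum of AVC. VC = 42Q - 12Q^2 + Q^3, so AVC = 42 - 12Q + Q^2.
dAVC/dQ = -12 + 2Q = 0 gives Q = 6. min AVC = 42 - 12·6 + 6^2 = 6.
So the shutdown price is $6.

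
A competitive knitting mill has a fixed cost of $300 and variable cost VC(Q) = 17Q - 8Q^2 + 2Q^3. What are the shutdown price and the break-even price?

AVC = 17 - 8Q + 2Q^2; minimized at Q = 2, giving min AVC = $9. That is the shutdown price.
ATC = 300/Q + 17 - 8Q + 2Q^2. Setting dATC/dQ = −300/Q^2 − 8 + 4Q = 0 gives Q = 5 (since 4·5^3 − 8·5^2 = 300).
min ATC = 300/5 + 17 − 8·5 + 2·5^2 = $87. That is the break-even price.
Between these two prices the firm operates at a loss; above $87 it earns a profit.

Shutdown price = $9; break-even price = $87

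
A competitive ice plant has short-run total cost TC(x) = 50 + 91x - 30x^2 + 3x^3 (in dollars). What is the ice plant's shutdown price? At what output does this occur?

$16 per unit, at x = 5

The firm shuts down when price falls below the minimum of average variable cost. AVC = VC/x = 91 - 30x + 3x^2.
At the minimum of AVC, MC = AVC. MC = 91 - 60x + 9x^2; setting MC = AVC gives 6x^2 - 30x = 0, so x = 5. min AVC = 16.
So the shutdown price is $16.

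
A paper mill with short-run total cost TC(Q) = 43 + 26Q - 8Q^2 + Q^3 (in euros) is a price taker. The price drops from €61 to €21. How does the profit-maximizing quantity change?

Output falls from 7 to 5

MC = 26 - 16Q + 3Q^2; the shutdown threshold is min AVC = €10 (at Q = 4).
At P = €61 ≥ min AVC, set P = MC on the rising branch: Q = 7.
At P = €21 ≥ min AVC, set P = MC: Q = 5. The firm stays open but cuts output.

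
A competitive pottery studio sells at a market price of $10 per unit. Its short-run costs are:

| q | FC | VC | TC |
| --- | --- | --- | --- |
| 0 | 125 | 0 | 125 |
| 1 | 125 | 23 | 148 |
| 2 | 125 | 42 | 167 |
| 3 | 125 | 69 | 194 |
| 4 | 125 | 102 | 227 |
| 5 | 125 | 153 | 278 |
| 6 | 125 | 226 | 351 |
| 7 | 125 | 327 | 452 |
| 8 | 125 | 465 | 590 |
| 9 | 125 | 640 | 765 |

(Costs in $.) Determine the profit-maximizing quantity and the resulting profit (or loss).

q = 0 (shut down); profit = -$125

Compute π = P·q − TC at each output: q=0: -125; q=1: -138; q=2: -147; q=3: -164; q=4: -187; q=5: -228; q=6: -291; q=7: -382; q=8: -510; q=9: -675.
Profit is highest at q = 0. Equivalently, the lowest AVC in the table is 42/2 ≈ $21 at q = 2, and P = $10 falls below it — price never covers variable cost, so the firm shuts down and loses only its fixed cost.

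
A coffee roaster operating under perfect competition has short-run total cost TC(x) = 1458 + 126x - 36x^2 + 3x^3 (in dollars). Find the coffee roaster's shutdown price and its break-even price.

Shutdown price = min AVC. AVC = 126 - 36x + 3x^2, with vertex at x = 6 and minimum $18.
ATC = 1458/x + 126 - 36x + 3x^2. Setting dATC/dx = −1458/x^2 − 36 + 6x = 0 gives x = 9 (since 6·9^3 − 36·9^2 = 1458).
min ATC = 1458/9 + 126 − 36·9 + 3·9^2 = $207. That is the break-even price.
Between these two prices the firm operates at a loss; above $207 it earns a profit.

Shutdown price = $18; break-even price = $207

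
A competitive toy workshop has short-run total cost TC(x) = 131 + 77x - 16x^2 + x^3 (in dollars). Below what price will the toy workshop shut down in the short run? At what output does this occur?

The shutdown price is the minimum of AVC. VC = 77x - 16x^2 + x^3, so AVC = 77 - 16x + x^2.
At the minimum of AVC, MC = AVC. MC = 77 - 32x + 3x^2; setting MC = AVC gives 2x^2 - 16x = 0, so x = 8. min AVC = 13.
For P < $13 the firm produces nothing.

$13 per unit, at x = 8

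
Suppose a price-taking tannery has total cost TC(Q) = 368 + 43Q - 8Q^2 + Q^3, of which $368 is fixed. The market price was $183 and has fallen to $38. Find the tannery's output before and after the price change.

Output falls from 10 to 5

MC = 43 - 16Q + 3Q^2; the shutdown threshold is min AVC = $27 (at Q = 4).
At P = $183 ≥ min AVC, set P = MC on the rising branch: Q = 10.
At P = $38 ≥ min AVC, set P = MC: Q = 5. The firm stays open but cuts output.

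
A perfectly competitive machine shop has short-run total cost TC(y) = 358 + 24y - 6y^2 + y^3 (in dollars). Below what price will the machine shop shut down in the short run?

The firm shuts down when price falls below the minimum of average variable cost. AVC = VC/y = 24 - 6y + y^2.
dAVC/dy = -6 + 2y = 0 gives y = 3. min AVC = 24 - 6·3 + 3^2 = 15.
The firm shuts down for any P below $15.

$15 per unit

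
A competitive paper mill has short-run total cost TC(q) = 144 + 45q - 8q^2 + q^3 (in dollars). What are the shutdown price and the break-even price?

AVC = 45 - 8q + q^2; minimized at q = 4, giving min AVC = $29. That is the shutdown price.
ATC = 144/q + 45 - 8q + q^2. Setting dATC/dq = −144/q^2 − 8 + 2q = 0 gives q = 6 (since 2·6^3 − 8·6^2 = 144).
min ATC = 144/6 + 45 − 8·6 + 6^2 = $57. That is the break-even price.
Between these two prices the firm operates at a loss; above $57 it earns a profit.

Shutdown price = $29; break-even price = $57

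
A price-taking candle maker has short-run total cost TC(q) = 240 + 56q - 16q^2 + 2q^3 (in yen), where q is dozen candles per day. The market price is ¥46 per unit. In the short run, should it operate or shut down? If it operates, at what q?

Strip out fixed cost: VC = 56q - 16q^2 + 2q^3. Then AVC = 56 - 16q + 2q^2 and MC = 56 - 32q + 6q^2.
AVC hits its minimum where MC = AVC, at q = 4, giving min AVC = 56 - 16·4 + 2·4^2 = ¥24.
P = ¥46 exceeds min AVC = ¥24, so the firm stays open.
Solving P = MC: 10 - 32q + 6q^2 = 0 ⇒ q = 1/3 or 5. On the upward-sloping branch, q* = 5.
Check: AVC at q = 5 is ¥26 ≤ P, so revenue covers variable cost.
Profit = P·q − TC = 46·5 − 370 = -¥140, a loss, but smaller than the ¥240 fixed cost the firm would lose by shutting down.

Produce at q = 5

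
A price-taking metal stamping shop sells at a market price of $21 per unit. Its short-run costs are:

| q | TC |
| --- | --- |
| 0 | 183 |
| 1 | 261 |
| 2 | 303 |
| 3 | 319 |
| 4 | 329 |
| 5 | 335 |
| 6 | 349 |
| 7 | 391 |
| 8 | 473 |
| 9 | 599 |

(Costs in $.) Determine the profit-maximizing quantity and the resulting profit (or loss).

Compute π = P·q − TC at each output: q=0: -183; q=1: -240; q=2: -261; q=3: -256; q=4: -245; q=5: -230; q=6: -223; q=7: -244; q=8: -305; q=9: -410.
Profit is highest at q = 0. Equivalently, the lowest AVC in the table is 166/6 ≈ $27.67 at q = 6, and P = $21 falls below it — price never covers variable cost, so the firm shuts down and loses only its fixed cost.

q = 0 (shut down); profit = -$183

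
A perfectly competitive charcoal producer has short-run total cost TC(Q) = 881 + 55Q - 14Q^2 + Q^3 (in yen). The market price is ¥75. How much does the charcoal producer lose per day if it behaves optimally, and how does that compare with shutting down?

AVC = 55 - 14Q + Q^2; min AVC = ¥6 at Q = 7. Since P = ¥75 ≥ min AVC, the firm produces.
MC = 55 - 28Q + 3Q^2. Setting P = MC and taking the root on the rising branch gives Q* = 10.
TR = 75·10 = 750. TC = 881 + 150 = 1031. Profit = 750 − 1031 = -¥281.
That loss of ¥281 beats the ¥881 the firm would lose by shutting down; producing recovers ¥600 of fixed cost.

Profit = -¥281 at Q = 10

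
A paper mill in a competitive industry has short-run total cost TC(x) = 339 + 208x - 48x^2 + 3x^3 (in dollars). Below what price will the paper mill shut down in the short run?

$16 per unit

Short-run supply begins at min AVC. From VC = 208x - 48x^2 + 3x^3, AVC = 208 - 48x + 3x^2.
dAVC/dx = -48 + 6x = 0 gives x = 8. min AVC = 208 - 48·8 + 3·8^2 = 16.
So the shutdown price is $16.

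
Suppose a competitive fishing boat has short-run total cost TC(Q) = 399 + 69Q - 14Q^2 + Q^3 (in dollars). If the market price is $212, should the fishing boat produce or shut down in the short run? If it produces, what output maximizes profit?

Produce at Q = 13

Strip out fixed cost: VC = 69Q - 14Q^2 + Q^3. Then AVC = 69 - 14Q + Q^2 and MC = 69 - 28Q + 3Q^2.
The AVC parabola has its vertex at Q = 14/2 = 7, where AVC = 69 - 14·7 + 7^2 = $20.
P = $212 exceeds min AVC = $20, so the firm stays open.
Set P = MC: 212 = 69 - 28Q + 3Q^2 → -143 - 28Q + 3Q^2 = 0. The roots are Q = -11/3 and Q = 13; the profit-maximizing output is on the rising part of MC, so Q* = 13.
Check: AVC at Q = 13 is $56 ≤ P, so revenue covers variable cost.
Profit = P·Q − TC = 212·13 − 1127 = $1629.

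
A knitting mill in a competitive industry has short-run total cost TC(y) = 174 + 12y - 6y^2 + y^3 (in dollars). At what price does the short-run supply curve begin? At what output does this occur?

The shutdown price is the minimum of AVC. VC = 12y - 6y^2 + y^3, so AVC = 12 - 6y + y^2.
At the minimum of AVC, MC = AVC. MC = 12 - 12y + 3y^2; setting MC = AVC gives 2y^2 - 6y = 0, so y = 3. min AVC = 3.
So the shutdown price is $3.

$3 per unit, at y = 3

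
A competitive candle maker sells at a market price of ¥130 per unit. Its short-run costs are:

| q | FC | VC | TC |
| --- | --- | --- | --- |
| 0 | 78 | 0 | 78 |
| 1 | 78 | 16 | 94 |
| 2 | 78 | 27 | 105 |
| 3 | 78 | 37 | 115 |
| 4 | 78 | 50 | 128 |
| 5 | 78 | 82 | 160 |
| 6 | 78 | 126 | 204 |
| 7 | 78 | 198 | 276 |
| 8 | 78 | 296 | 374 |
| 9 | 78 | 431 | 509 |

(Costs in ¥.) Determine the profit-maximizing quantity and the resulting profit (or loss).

Tabulate TR − TC: q=0: -78; q=1: 36; q=2: 155; q=3: 275; q=4: 392; q=5: 490; q=6: 576; q=7: 634; q=8: 666; q=9: 661.
Profit is maximized at q = 8. AVC there is 296/8 = ¥37 ≤ P, so producing beats shutting down (which would give -¥78).

q = 8; profit = ¥666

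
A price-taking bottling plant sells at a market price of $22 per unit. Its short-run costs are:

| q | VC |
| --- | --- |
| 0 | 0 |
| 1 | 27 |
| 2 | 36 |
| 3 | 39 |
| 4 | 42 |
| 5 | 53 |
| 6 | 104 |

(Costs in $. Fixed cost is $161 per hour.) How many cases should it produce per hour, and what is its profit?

Compute π = P·q − TC at each output: q=0: -161; q=1: -166; q=2: -153; q=3: -134; q=4: -115; q=5: -104; q=6: -133.
Profit is maximized at q = 5. AVC there is 53/5 = $10.60 ≤ P, so producing beats shutting down (which would give -$161).

q = 5; profit = -$104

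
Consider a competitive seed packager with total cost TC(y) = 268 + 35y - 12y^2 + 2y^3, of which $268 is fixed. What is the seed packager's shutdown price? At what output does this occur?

$17 per unit, at y = 3

Short-run supply begins at min AVC. From VC = 35y - 12y^2 + 2y^3, AVC = 35 - 12y + 2y^2.
At the minimum of AVC, MC = AVC. MC = 35 - 24y + 6y^2; setting MC = AVC gives 4y^2 - 12y = 0, so y = 3. min AVC = 17.
For P < $17 the firm produces nothing.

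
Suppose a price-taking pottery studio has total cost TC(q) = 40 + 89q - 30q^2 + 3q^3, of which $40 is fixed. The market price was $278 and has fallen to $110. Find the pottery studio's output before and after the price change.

MC = 89 - 60q + 9q^2; the shutdown threshold is min AVC = $14 (at q = 5).
At P = $278 ≥ min AVC, set P = MC on the rising branch: q = 9.
At P = $110 ≥ min AVC, set P = MC: q = 7. The firm stays open but cuts output.

Output falls from 9 to 7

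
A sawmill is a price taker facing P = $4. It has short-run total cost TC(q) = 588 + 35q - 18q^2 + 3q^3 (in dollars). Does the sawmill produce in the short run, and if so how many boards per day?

Shut down

Strip out fixed cost: VC = 35q - 18q^2 + 3q^3. Then AVC = 35 - 18q + 3q^2 and MC = 35 - 36q + 9q^2.
AVC is minimized where dAVC/dq = -18 + 6q = 0, at q = 3; min AVC = 35 - 18·3 + 3·3^2 = $8.
Since P = $4 < min AVC = $8, price fails to cover variable cost at any output.
Shutting down limits the loss to fixed cost, $588.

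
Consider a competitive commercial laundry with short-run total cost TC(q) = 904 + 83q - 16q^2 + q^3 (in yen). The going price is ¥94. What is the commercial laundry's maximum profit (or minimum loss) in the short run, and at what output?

Profit = -¥178 at q = 11

AVC = 83 - 16q + q^2; min AVC = ¥19 at q = 8. Since P = ¥94 ≥ min AVC, the firm produces.
With MC = 83 - 32q + 3q^2, P = MC on the upward-sloping part at q* = 11.
TR = 94·11 = 1034. TC = 904 + 308 = 1212. Profit = 1034 − 1212 = -¥178.
That loss of ¥178 beats the ¥904 the firm would lose by shutting down; producing recovers ¥726 of fixed cost.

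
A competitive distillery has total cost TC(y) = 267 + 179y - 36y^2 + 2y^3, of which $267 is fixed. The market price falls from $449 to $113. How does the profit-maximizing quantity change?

AVC = 179 - 36y + 2y^2, minimized at y = 9 where min AVC = $17. MC = 179 - 72y + 6y^2.
With P = $449 above the shutdown price, P = MC gives y = 15.
At P = $113 ≥ min AVC, set P = MC: y = 11. The firm stays open but cuts output.

Output falls from 15 to 11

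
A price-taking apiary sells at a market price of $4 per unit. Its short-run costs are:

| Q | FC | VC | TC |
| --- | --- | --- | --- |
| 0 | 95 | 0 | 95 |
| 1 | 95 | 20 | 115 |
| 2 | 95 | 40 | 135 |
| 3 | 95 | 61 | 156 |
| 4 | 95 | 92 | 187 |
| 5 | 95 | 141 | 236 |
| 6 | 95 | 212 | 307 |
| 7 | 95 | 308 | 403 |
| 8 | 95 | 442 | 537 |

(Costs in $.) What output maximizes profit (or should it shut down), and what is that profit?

Q = 0 (shut down); profit = -$95

Tabulate TR − TC: Q=0: -95; Q=1: -111; Q=2: -127; Q=3: -144; Q=4: -171; Q=5: -216; Q=6: -283; Q=7: -375; Q=8: -505.
Profit is highest at Q = 0. Equivalently, the lowest AVC in the table is 20/1 ≈ $20 at Q = 1, and P = $4 falls below it — price never covers variable cost, so the firm shuts down and loses only its fixed cost.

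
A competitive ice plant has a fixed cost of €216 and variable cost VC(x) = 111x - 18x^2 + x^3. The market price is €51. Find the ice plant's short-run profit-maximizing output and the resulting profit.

AVC = 111 - 18x + x^2; min AVC = €30 at x = 9. Since P = €51 ≥ min AVC, the firm produces.
MC = 111 - 36x + 3x^2. Setting P = MC and taking the root on the rising branch gives x* = 10.
TR = 51·10 = 510. TC = 216 + 310 = 526. Profit = 510 − 526 = -€16.
Shutting down would mean losing the fixed cost of €216, so operating at a loss of €16 is better by €200.

Profit = -€16 at x = 10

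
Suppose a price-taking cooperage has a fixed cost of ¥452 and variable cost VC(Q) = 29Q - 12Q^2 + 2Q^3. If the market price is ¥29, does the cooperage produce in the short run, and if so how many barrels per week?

Strip out fixed cost: VC = 29Q - 12Q^2 + 2Q^3. Then AVC = 29 - 12Q + 2Q^2 and MC = 29 - 24Q + 6Q^2.
AVC hits its minimum where MC = AVC, at Q = 3, giving min AVC = 29 - 12·3 + 2·3^2 = ¥11.
Since P = ¥29 ≥ min AVC = ¥11, price covers variable cost and the firm should produce.
P = MC gives -24Q + 6Q^2 = 0, with roots 0 and 4. Take the larger (rising MC): Q* = 4.
Check: AVC at Q = 4 is ¥13 ≤ P, so revenue covers variable cost.
Profit = P·Q − TC = 29·4 − 504 = -¥388, a loss, but smaller than the ¥452 fixed cost the firm would lose by shutting down.

Produce at Q = 4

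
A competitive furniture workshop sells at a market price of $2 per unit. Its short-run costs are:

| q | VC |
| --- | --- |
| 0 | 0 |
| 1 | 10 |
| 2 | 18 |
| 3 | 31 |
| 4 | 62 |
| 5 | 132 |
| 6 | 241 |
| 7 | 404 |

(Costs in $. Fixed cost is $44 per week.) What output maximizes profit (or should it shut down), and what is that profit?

q = 0 (shut down); profit = -$44

Tabulate TR − TC: q=0: -44; q=1: -52; q=2: -58; q=3: -69; q=4: -98; q=5: -166; q=6: -273; q=7: -434.
Profit is highest at q = 0. Equivalently, the lowest AVC in the table is 18/2 ≈ $9 at q = 2, and P = $2 falls below it — price never covers variable cost, so the firm shuts down and loses only its fixed cost.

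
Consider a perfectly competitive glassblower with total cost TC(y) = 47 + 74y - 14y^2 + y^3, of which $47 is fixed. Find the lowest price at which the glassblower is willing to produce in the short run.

$25 per unit

The shutdown price is the minimum of AVC. VC = 74y - 14y^2 + y^3, so AVC = 74 - 14y + y^2.
At the minimum of AVC, MC = AVC. MC = 74 - 28y + 3y^2; setting MC = AVC gives 2y^2 - 14y = 0, so y = 7. min AVC = 25.
The firm shuts down for any P below $25.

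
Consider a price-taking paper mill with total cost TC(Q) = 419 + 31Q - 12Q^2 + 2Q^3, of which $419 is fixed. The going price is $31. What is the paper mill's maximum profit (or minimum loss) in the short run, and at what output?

Profit = -$355 at Q = 4

AVC = 31 - 12Q + 2Q^2 has its minimum $13 at Q = 3; price $31 clears that bar, so the firm operates.
MC = 31 - 24Q + 6Q^2. Setting P = MC and taking the root on the rising branch gives Q* = 4.
TR = 31·4 = 124. TC = 419 + 60 = 479. Profit = 124 − 479 = -$355.
By producing, the firm covers all variable cost plus $64 of fixed cost; shutting down would lose the full $419.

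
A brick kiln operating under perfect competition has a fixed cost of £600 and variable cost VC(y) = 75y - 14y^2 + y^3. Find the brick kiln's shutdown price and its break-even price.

AVC = 75 - 14y + y^2; minimized at y = 7, giving min AVC = £26. That is the shutdown price.
ATC = 600/y + 75 - 14y + y^2. Setting dATC/dy = −600/y^2 − 14 + 2y = 0 gives y = 10 (since 2·10^3 − 14·10^2 = 600).
min ATC = 600/10 + 75 − 14·10 + 10^2 = £95. That is the break-even price.
Between these two prices the firm operates at a loss; above £95 it earns a profit.

Shutdown price = £26; break-even price = £95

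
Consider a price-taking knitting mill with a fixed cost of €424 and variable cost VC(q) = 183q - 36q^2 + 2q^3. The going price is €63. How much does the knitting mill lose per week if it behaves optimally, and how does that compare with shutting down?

AVC = 183 - 36q + 2q^2 has its minimum €21 at q = 9; price €63 clears that bar, so the firm operates.
MC = 183 - 72q + 6q^2. Setting P = MC and taking the root on the rising branch gives q* = 10.
TR = 63·10 = 630. TC = 424 + 230 = 654. Profit = 630 − 654 = -€24.
Shutting down would mean losing the fixed cost of €424, so operating at a loss of €24 is better by €400.

Profit = -€24 at q = 10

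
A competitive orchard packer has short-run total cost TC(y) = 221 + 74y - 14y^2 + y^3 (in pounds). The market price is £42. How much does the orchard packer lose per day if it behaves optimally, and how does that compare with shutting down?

Profit = -£93 at y = 8

AVC = 74 - 14y + y^2; min AVC = £25 at y = 7. Since P = £42 ≥ min AVC, the firm produces.
With MC = 74 - 28y + 3y^2, P = MC on the upward-sloping part at y* = 8.
TR = 42·8 = 336. TC = 221 + 208 = 429. Profit = 336 − 429 = -£93.
Shutting down would mean losing the fixed cost of £221, so operating at a loss of £93 is better by £128.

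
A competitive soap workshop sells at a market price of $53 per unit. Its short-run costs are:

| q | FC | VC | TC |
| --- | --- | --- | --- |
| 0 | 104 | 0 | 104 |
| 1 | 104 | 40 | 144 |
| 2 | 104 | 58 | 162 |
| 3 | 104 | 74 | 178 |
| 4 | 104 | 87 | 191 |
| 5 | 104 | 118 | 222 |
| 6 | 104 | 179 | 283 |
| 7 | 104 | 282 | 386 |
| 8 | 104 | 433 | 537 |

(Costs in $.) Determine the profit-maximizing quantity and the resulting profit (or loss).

Profit at each row (π = 53q − TC): q=0: -104; q=1: -91; q=2: -56; q=3: -19; q=4: 21; q=5: 43; q=6: 35; q=7: -15; q=8: -113.
Profit is maximized at q = 5. AVC there is 118/5 = $23.60 ≤ P, so producing beats shutting down (which would give -$104).

q = 5; profit = $43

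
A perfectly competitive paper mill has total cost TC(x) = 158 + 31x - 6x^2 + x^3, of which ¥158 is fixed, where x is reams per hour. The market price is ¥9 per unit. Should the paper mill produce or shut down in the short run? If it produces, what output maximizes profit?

Shut down

Strip out fixed cost: VC = 31x - 6x^2 + x^3. Then AVC = 31 - 6x + x^2 and MC = 31 - 12x + 3x^2.
AVC is minimized where dAVC/dx = -6 + 2x = 0, at x = 3; min AVC = 31 - 6·3 + 3^2 = ¥22.
P = ¥9 lies below min AVC = ¥22; no output level covers variable cost.
The firm minimizes its loss by shutting down and losing only its fixed cost of ¥158.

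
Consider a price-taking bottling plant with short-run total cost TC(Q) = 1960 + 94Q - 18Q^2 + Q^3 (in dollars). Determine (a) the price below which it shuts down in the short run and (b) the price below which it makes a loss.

AVC = 94 - 18Q + Q^2; minimized at Q = 9, giving min AVC = $13. That is the shutdown price.
ATC = 1960/Q + 94 - 18Q + Q^2. Setting dATC/dQ = −1960/Q^2 − 18 + 2Q = 0 gives Q = 14 (since 2·14^3 − 18·14^2 = 1960).
min ATC = 1960/14 + 94 − 18·14 + 14^2 = $178. That is the break-even price.
For $13 ≤ P < $178 the firm produces at a loss; below $13 it shuts down.

Shutdown price = $13; break-even price = $178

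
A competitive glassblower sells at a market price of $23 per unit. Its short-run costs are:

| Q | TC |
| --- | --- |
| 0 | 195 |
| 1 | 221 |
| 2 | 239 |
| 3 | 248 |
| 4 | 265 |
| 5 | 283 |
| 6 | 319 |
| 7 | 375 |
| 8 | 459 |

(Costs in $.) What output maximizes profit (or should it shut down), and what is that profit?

Q = 5; profit = -$168

Compute π = P·Q − TC at each output: Q=0: -195; Q=1: -198; Q=2: -193; Q=3: -179; Q=4: -173; Q=5: -168; Q=6: -181; Q=7: -214; Q=8: -275.
Profit is maximized at Q = 5. AVC there is 88/5 = $17.60 ≤ P, so producing beats shutting down (which would give -$195).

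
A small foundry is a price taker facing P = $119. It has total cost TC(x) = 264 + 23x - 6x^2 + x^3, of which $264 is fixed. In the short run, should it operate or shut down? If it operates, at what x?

From TC, MC = TC'(x) = 23 - 12x + 3x^2 and AVC = VC/x = 23 - 6x + x^2.
AVC hits its minimum where MC = AVC, at x = 3, giving min AVC = 23 - 6·3 + 3^2 = $14.
Because $119 ≥ $14, revenue can cover variable cost; the firm operates.
Set P = MC: 119 = 23 - 12x + 3x^2 → -96 - 12x + 3x^2 = 0. The roots are x = -4 and x = 8; the profit-maximizing output is on the rising part of MC, so x* = 8.
Check: AVC at x = 8 is $39 ≤ P, so revenue covers variable cost.
Profit = P·x − TC = 119·8 − 576 = $376.

Produce at x = 8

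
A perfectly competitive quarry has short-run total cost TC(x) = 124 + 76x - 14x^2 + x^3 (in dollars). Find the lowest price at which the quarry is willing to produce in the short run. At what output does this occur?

The shutdown price is the minimum of AVC. VC = 76x - 14x^2 + x^3, so AVC = 76 - 14x + x^2.
At the minimum of AVC, MC = AVC. MC = 76 - 28x + 3x^2; setting MC = AVC gives 2x^2 - 14x = 0, so x = 7. min AVC = 27.
For P < $27 the firm produces nothing.

$27 per unit, at x = 7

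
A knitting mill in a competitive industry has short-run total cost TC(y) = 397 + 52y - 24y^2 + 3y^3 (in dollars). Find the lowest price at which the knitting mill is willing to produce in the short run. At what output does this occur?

The shutdown price is the minimum of AVC. VC = 52y - 24y^2 + 3y^3, so AVC = 52 - 24y + 3y^2.
At the minimum of AVC, MC = AVC. MC = 52 - 48y + 9y^2; setting MC = AVC gives 6y^2 - 24y = 0, so y = 4. min AVC = 4.
The firm shuts down for any P below $4.

$4 per unit, at y = 4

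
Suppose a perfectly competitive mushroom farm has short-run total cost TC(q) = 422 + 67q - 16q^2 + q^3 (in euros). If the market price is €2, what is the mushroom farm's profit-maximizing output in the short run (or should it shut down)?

Shut down

From TC, MC = TC'(q) = 67 - 32q + 3q^2 and AVC = VC/q = 67 - 16q + q^2.
The AVC parabola has its vertex at q = 16/2 = 8, where AVC = 67 - 16·8 + 8^2 = €3.
With P < min AVC (€2 < €3), every unit sold adds to the loss.
Shutting down limits the loss to fixed cost, €422.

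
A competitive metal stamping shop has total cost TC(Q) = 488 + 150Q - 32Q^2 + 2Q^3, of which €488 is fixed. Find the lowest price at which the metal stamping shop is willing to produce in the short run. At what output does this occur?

Short-run supply begins at min AVC. From VC = 150Q - 32Q^2 + 2Q^3, AVC = 150 - 32Q + 2Q^2.
At the minimum of AVC, MC = AVC. MC = 150 - 64Q + 6Q^2; setting MC = AVC gives 4Q^2 - 32Q = 0, so Q = 8. min AVC = 22.
So the shutdown price is €22.

€22 per unit, at Q = 8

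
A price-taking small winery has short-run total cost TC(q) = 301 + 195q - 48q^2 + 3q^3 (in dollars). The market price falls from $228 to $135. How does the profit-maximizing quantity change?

Output falls from 11 to 10

AVC = 195 - 48q + 3q^2, minimized at q = 8 where min AVC = $3. MC = 195 - 96q + 9q^2.
At P = $228 ≥ min AVC, set P = MC on the rising branch: q = 11.
At P = $135 ≥ min AVC, set P = MC: q = 10. The firm stays open but cuts output.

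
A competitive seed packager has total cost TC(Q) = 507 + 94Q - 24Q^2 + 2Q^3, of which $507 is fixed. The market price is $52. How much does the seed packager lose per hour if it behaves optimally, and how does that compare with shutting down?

AVC = 94 - 24Q + 2Q^2; min AVC = $22 at Q = 6. Since P = $52 ≥ min AVC, the firm produces.
MC = 94 - 48Q + 6Q^2. Setting P = MC and taking the root on the rising branch gives Q* = 7.
TR = 52·7 = 364. TC = 507 + 168 = 675. Profit = 364 − 675 = -$311.
Shutting down would mean losing the fixed cost of $507, so operating at a loss of $311 is better by $196.

Profit = -$311 at Q = 7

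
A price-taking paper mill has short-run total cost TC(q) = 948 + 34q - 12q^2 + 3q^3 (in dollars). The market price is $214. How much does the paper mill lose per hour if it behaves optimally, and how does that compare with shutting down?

Profit = -$84 at q = 6

AVC = 34 - 12q + 3q^2; min AVC = $22 at q = 2. Since P = $214 ≥ min AVC, the firm produces.
MC = 34 - 24q + 9q^2. Setting P = MC and taking the root on the rising branch gives q* = 6.
TR = 214·6 = 1284. TC = 948 + 420 = 1368. Profit = 1284 − 1368 = -$84.
Shutting down would mean losing the fixed cost of $948, so operating at a loss of $84 is better by $864.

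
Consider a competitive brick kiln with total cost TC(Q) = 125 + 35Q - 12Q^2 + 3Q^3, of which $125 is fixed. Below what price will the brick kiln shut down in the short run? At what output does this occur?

Short-run supply begins at min AVC. From VC = 35Q - 12Q^2 + 3Q^3, AVC = 35 - 12Q + 3Q^2.
At the minimum of AVC, MC = AVC. MC = 35 - 24Q + 9Q^2; setting MC = AVC gives 6Q^2 - 12Q = 0, so Q = 2. min AVC = 23.
The firm shuts down for any P below $23.

$23 per unit, at Q = 2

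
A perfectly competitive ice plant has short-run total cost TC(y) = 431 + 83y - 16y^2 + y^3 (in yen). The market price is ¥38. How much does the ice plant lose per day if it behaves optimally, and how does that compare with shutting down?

AVC = 83 - 16y + y^2 has its minimum ¥19 at y = 8; price ¥38 clears that bar, so the firm operates.
MC = 83 - 32y + 3y^2. Setting P = MC and taking the root on the rising branch gives y* = 9.
TR = 38·9 = 342. TC = 431 + 180 = 611. Profit = 342 − 611 = -¥269.
That loss of ¥269 beats the ¥431 the firm would lose by shutting down; producing recovers ¥162 of fixed cost.

Profit = -¥269 at y = 9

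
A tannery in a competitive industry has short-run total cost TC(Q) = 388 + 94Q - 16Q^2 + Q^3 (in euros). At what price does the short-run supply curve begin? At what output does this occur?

The shutdown price is the minimum of AVC. VC = 94Q - 16Q^2 + Q^3, so AVC = 94 - 16Q + Q^2.
dAVC/dQ = -16 + 2Q = 0 gives Q = 8. min AVC = 94 - 16·8 + 8^2 = 30.
The firm shuts down for any P below €30.

€30 per unit, at Q = 8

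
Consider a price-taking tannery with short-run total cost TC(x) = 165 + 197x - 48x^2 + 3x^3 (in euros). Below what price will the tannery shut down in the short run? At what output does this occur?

€5 per unit, at x = 8

The shutdown price is the minimum of AVC. VC = 197x - 48x^2 + 3x^3, so AVC = 197 - 48x + 3x^2.
dAVC/dx = -48 + 6x = 0 gives x = 8. min AVC = 197 - 48·8 + 3·8^2 = 5.
For P < €5 the firm produces nothing.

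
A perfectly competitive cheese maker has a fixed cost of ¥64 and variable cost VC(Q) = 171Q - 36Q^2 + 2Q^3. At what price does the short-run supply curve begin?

¥9 per unit

The shutdown price is the minimum of AVC. VC = 171Q - 36Q^2 + 2Q^3, so AVC = 171 - 36Q + 2Q^2.
At the minimum of AVC, MC = AVC. MC = 171 - 72Q + 6Q^2; setting MC = AVC gives 4Q^2 - 36Q = 0, so Q = 9. min AVC = 9.
The firm shuts down for any P below ¥9.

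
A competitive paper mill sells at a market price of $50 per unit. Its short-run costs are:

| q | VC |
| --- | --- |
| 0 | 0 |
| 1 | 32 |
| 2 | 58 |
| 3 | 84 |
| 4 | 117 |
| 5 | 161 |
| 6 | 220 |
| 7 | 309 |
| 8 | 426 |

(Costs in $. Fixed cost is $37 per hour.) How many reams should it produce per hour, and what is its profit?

Profit at each row (π = 50q − TC): q=0: -37; q=1: -19; q=2: 5; q=3: 29; q=4: 46; q=5: 52; q=6: 43; q=7: 4; q=8: -63.
Profit is maximized at q = 5. AVC there is 161/5 = $32.20 ≤ P, so producing beats shutting down (which would give -$37).

q = 5; profit = $52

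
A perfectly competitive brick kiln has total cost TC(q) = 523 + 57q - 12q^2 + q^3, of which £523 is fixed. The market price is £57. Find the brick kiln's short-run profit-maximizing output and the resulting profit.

AVC = 57 - 12q + q^2; min AVC = £21 at q = 6. Since P = £57 ≥ min AVC, the firm produces.
With MC = 57 - 24q + 3q^2, P = MC on the upward-sloping part at q* = 8.
TR = 57·8 = 456. TC = 523 + 200 = 723. Profit = 456 − 723 = -£267.
That loss of £267 beats the £523 the firm would lose by shutting down; producing recovers £256 of fixed cost.

Profit = -£267 at q = 8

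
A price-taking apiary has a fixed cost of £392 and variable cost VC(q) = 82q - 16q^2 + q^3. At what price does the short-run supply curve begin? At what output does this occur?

The shutdown price is the minimum of AVC. VC = 82q - 16q^2 + q^3, so AVC = 82 - 16q + q^2.
At the minimum of AVC, MC = AVC. MC = 82 - 32q + 3q^2; setting MC = AVC gives 2q^2 - 16q = 0, so q = 8. min AVC = 18.
For P < £18 the firm produces nothing.

£18 per unit, at q = 8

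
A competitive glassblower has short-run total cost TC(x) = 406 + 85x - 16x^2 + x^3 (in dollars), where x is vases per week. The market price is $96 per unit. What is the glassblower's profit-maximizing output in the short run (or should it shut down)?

Produce at x = 11

Strip out fixed cost: VC = 85x - 16x^2 + x^3. Then AVC = 85 - 16x + x^2 and MC = 85 - 32x + 3x^2.
AVC is minimized where dAVC/dx = -16 + 2x = 0, at x = 8; min AVC = 85 - 16·8 + 8^2 = $21.
Because $96 ≥ $21, revenue can cover variable cost; the firm operates.
Solving P = MC: -11 - 32x + 3x^2 = 0 ⇒ x = -1/3 or 11. On the upward-sloping branch, x* = 11.
Check: AVC at x = 11 is $30 ≤ P, so revenue covers variable cost.
Profit = P·x − TC = 96·11 − 736 = $320.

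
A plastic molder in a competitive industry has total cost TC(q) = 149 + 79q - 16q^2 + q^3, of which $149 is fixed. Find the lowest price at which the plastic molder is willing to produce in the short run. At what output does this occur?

The firm shuts down when price falls below the minimum of average variable cost. AVC = VC/q = 79 - 16q + q^2.
At the minimum of AVC, MC = AVC. MC = 79 - 32q + 3q^2; setting MC = AVC gives 2q^2 - 16q = 0, so q = 8. min AVC = 15.
So the shutdown price is $15.

$15 per unit, at q = 8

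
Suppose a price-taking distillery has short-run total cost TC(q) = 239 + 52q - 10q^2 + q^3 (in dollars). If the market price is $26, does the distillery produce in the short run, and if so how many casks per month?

Shut down

From TC, MC = TC'(q) = 52 - 20q + 3q^2 and AVC = VC/q = 52 - 10q + q^2.
AVC is minimized where dAVC/dq = -10 + 2q = 0, at q = 5; min AVC = 52 - 10·5 + 5^2 = $27.
Since P = $26 < min AVC = $27, price fails to cover variable cost at any output.
The firm minimizes its loss by shutting down and losing only its fixed cost of $239.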